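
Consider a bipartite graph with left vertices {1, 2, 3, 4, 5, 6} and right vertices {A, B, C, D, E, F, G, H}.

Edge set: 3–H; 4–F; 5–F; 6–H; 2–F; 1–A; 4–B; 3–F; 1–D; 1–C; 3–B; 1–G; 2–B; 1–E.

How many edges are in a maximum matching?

For example, pair 1→G, 2→F, 3→H, 4→B.
The set {2, 3, 4, 5, 6} has only 3 neighbours ({B, F, H}), so by Hall's theorem at most 4 of the 6 left vertices can be matched.

4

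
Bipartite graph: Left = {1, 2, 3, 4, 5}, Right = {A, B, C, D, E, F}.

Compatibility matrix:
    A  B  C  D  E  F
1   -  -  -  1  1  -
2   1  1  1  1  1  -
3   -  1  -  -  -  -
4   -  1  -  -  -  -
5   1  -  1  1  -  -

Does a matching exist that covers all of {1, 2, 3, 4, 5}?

The set {3, 4} has only 1 neighbour ({B}), so by Hall's theorem at most 4 of the 5 left vertices can be matched.
Hence no matching covers every left vertex.

No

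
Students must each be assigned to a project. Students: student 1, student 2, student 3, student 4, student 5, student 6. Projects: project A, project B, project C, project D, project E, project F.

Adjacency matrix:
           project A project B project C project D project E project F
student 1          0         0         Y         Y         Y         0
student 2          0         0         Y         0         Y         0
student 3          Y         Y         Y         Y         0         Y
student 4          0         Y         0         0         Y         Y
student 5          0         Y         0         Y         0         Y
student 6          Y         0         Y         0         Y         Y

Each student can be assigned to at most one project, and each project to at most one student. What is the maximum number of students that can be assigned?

6

For example, pair student 1-project D, student 2-project C, student 3-project A, student 4-project B, student 5-project F, student 6-project E.
All 6 students are matched, so no larger matching exists.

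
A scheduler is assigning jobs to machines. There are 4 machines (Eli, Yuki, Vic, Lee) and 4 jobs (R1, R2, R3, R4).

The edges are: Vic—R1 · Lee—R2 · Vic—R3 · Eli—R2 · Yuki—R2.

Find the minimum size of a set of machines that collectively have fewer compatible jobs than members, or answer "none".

2

Take S = {Eli, Yuki}. Its neighbourhood is {R2}, so |N(S)| = 1 < |S| = 2.
No single vertex violates Hall's condition since each has at least one neighbour, so 2 is the minimum.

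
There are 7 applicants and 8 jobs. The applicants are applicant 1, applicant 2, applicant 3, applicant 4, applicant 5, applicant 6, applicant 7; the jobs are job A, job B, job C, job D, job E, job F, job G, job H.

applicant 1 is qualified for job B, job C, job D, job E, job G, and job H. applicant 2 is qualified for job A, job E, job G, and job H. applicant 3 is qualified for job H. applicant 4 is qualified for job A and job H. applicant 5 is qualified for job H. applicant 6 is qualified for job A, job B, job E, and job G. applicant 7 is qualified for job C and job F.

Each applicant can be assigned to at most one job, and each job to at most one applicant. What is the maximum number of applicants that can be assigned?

One maximum matching: applicant 1→job D, applicant 2→job E, applicant 3→job H, applicant 4→job A, applicant 6→job G, applicant 7→job F.
The set {applicant 3, applicant 5} has only 1 neighbour ({job H}), so by Hall's theorem at most 6 of the 7 applicants can be matched.

6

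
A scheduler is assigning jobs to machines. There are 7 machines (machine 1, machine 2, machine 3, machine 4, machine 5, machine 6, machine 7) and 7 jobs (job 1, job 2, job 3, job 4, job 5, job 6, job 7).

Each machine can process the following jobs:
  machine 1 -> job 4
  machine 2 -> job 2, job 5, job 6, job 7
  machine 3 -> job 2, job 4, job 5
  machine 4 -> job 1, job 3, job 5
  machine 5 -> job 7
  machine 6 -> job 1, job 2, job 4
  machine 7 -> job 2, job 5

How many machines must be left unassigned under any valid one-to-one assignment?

One maximum matching: machine 1–job 4, machine 2–job 6, machine 3–job 5, machine 4–job 3, machine 5–job 7, machine 6–job 1, machine 7–job 2.
All 7 machines are matched, so no larger matching exists.
That matches 7 of the 7, leaving 0 unmatched; no matching can do better.

0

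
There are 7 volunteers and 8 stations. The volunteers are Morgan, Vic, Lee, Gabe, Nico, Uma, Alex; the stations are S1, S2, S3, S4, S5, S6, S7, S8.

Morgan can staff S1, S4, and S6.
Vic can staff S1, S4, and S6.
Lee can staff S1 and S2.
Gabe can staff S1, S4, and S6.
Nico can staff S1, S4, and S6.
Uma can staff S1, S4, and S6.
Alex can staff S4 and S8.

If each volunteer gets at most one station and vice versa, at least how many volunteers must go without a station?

2

A valid assignment of size 5: Morgan–S1, Vic–S6, Lee–S2, Gabe–S4, Alex–S8.
The set {Morgan, Vic, Gabe, Nico, Uma} has only 3 neighbours ({S1, S4, S6}), so by Hall's theorem at most 5 of the 7 volunteers can be matched.
That matches 5 of the 7, leaving 2 unmatched; no matching can do better.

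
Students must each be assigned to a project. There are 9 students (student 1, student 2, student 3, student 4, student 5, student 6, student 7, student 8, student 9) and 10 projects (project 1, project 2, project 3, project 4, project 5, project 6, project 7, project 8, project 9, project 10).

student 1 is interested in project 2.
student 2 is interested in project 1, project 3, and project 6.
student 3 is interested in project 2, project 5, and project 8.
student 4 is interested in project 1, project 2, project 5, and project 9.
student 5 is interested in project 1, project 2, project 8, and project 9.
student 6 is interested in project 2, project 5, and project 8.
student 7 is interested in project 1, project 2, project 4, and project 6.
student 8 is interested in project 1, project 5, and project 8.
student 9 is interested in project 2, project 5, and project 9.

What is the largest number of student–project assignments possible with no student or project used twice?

7

One maximum matching: student 1-project 2, student 2-project 3, student 3-project 5, student 4-project 1, student 5-project 9, student 6-project 8, student 7-project 4.
The set {student 1, student 3, student 4, student 5, student 6, student 8, student 9} has only 5 neighbours ({project 1, project 2, project 5, project 8, project 9}), so by Hall's theorem at most 7 of the 9 students can be matched.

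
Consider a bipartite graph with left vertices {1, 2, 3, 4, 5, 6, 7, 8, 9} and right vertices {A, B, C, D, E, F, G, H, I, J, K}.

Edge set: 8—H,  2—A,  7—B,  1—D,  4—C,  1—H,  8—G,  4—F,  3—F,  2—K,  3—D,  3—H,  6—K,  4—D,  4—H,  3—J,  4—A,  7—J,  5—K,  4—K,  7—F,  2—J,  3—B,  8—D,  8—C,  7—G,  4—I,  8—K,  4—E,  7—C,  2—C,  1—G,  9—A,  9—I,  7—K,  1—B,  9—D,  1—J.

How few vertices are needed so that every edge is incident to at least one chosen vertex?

A maximum matching has 8 edges (e.g. 1–J, 2–C, 3–H, 4–A, 5–K, 7–B, 8–G, 9–I).
By König's theorem the minimum vertex cover has the same size. One such cover is {1, 2, 3, 4, 7, 8, 9, K}.

8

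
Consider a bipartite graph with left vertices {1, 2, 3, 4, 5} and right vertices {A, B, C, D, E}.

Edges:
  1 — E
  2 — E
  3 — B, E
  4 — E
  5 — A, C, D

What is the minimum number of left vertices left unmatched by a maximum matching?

2

A valid assignment of size 3: 1–E, 3–B, 5–C.
The set {1, 2, 4} has only 1 neighbour ({E}), so by Hall's theorem at most 3 of the 5 left vertices can be matched.
That matches 3 of the 5, leaving 2 unmatched; no matching can do better.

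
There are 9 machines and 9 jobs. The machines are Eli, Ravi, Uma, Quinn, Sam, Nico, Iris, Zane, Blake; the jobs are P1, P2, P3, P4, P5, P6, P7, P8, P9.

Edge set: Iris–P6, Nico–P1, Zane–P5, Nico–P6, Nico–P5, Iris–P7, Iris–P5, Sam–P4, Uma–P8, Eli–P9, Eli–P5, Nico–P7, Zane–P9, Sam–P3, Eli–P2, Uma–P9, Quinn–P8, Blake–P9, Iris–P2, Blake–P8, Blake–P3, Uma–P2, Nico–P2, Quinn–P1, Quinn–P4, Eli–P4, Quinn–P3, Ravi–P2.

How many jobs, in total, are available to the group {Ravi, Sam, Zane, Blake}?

The union of neighbours of {Ravi, Sam, Zane, Blake} is {P2, P3, P4, P5, P8, P9}, which has 6 elements.
Since |N(S)| = 6 ≥ |S| = 4, Hall's condition holds for this subset.

6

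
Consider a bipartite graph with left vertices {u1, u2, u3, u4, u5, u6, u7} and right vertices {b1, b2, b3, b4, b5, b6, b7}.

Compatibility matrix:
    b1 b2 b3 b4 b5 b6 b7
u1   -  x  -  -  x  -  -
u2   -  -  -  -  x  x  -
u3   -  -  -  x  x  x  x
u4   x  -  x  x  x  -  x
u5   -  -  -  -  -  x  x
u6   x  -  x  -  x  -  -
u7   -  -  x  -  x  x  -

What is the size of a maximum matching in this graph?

7

One maximum matching: u1-b2, u2-b6, u3-b4, u4-b1, u5-b7, u6-b5, u7-b3.
All 7 left vertices are matched, so no larger matching exists.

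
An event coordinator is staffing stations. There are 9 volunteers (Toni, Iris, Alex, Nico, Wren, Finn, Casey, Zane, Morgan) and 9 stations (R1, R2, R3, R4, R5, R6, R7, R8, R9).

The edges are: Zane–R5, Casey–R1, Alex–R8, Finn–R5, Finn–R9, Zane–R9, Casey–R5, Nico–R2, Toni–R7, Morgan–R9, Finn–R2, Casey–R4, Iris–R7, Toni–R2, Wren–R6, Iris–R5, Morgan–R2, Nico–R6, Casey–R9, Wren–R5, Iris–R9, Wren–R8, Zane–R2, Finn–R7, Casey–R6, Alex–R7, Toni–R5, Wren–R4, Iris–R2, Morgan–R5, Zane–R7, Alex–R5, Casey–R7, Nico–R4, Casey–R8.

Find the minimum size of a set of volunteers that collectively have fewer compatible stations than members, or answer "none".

5

Take S = {Toni, Iris, Finn, Zane, Morgan}. Its neighbourhood is {R2, R5, R7, R9}, so |N(S)| = 4 < |S| = 5.
Every subset of size less than 5 has at least as many neighbours as members, so 5 is the minimum.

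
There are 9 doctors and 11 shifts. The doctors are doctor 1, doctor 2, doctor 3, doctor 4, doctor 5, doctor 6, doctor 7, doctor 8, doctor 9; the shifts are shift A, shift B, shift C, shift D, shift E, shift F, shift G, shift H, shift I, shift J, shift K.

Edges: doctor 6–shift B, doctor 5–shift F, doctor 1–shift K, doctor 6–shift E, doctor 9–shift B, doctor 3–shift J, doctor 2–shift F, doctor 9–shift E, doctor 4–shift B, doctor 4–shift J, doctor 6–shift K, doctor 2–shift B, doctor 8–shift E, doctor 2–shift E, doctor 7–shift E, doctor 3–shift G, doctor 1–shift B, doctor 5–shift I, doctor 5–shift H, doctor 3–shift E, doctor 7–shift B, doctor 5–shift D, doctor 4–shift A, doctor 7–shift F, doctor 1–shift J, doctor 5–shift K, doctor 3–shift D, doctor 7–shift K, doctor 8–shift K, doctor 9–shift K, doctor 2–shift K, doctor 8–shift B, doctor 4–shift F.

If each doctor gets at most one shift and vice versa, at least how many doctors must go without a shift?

1

For example, pair doctor 1→shift J, doctor 2→shift B, doctor 3→shift G, doctor 4→shift A, doctor 5→shift I, doctor 6→shift K, doctor 7→shift F, doctor 8→shift E.
The set {doctor 2, doctor 6, doctor 7, doctor 8, doctor 9} has only 4 neighbours ({shift B, shift E, shift F, shift K}), so by Hall's theorem at most 8 of the 9 doctors can be matched.
That matches 8 of the 9, leaving 1 unmatched; no matching can do better.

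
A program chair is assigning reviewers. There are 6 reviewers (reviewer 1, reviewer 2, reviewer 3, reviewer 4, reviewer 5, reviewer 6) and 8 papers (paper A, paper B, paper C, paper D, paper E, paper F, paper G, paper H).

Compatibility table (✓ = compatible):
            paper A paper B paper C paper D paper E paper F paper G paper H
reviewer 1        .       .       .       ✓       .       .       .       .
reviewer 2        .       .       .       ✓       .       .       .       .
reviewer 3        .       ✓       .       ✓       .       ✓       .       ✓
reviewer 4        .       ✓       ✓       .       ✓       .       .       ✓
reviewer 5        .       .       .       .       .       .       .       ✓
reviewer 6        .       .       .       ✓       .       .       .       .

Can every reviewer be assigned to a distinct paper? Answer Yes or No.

No

The set {reviewer 1, reviewer 2, reviewer 6} has only 1 neighbour ({paper D}), so by Hall's theorem at most 4 of the 6 reviewers can be matched.
Hence no matching covers every reviewer.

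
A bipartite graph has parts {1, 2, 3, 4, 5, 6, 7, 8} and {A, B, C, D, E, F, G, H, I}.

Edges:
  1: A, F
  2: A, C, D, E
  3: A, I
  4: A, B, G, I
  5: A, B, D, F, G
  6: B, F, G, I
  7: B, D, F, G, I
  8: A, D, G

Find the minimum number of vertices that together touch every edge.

7

{2, A, B, D, F, G, I} is a vertex cover of size 7: every edge has an endpoint in this set.
No smaller cover exists because 1–F, 2–E, 3–A, 4–I, 5–D, 6–B, 7–G is a matching of size 7, and a cover must include an endpoint of each of these disjoint edges (König's theorem).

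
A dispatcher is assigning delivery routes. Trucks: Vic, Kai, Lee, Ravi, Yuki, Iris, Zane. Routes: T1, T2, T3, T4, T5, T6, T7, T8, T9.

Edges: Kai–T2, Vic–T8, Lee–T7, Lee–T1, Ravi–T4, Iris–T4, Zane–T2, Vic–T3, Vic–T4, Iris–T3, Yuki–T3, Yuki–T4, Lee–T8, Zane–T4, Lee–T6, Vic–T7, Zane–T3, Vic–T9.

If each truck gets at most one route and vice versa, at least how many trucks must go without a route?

A valid assignment of size 5: Vic–T7, Kai–T2, Lee–T8, Ravi–T4, Yuki–T3.
The set {Kai, Ravi, Yuki, Iris, Zane} has only 3 neighbours ({T2, T3, T4}), so by Hall's theorem at most 5 of the 7 trucks can be matched.
That matches 5 of the 7, leaving 2 unmatched; no matching can do better.

2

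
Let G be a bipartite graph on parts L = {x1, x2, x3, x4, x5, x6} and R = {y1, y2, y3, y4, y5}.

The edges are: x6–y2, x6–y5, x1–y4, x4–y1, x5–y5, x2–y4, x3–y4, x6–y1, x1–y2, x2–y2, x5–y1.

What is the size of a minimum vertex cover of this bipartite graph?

4

The 4 edges x1–y4, x2–y2, x4–y1, x5–y5 form a matching, so any vertex cover needs at least 4 vertices (one per matched edge).
Conversely {y1, y2, y4, y5} meets every edge and has exactly 4 vertices, so 4 is optimal.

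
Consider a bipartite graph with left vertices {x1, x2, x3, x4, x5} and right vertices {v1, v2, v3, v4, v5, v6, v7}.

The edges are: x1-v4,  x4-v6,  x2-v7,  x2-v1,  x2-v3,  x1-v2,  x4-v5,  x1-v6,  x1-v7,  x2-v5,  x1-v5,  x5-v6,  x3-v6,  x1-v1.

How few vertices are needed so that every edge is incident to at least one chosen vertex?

4

The 4 edges x1–v2, x2–v7, x3–v6, x4–v5 form a matching, so any vertex cover needs at least 4 vertices (one per matched edge).
Conversely {x1, x2, x4, v6} meets every edge and has exactly 4 vertices, so 4 is optimal.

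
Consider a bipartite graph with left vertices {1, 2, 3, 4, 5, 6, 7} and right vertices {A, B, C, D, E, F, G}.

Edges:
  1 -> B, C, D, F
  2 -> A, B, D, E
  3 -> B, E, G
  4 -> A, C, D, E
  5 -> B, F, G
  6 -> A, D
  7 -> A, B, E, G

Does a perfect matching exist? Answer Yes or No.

One maximum matching: 1-C, 2-D, 3-G, 4-E, 5-F, 6-A, 7-B.
All 7 left vertices are covered.

Yes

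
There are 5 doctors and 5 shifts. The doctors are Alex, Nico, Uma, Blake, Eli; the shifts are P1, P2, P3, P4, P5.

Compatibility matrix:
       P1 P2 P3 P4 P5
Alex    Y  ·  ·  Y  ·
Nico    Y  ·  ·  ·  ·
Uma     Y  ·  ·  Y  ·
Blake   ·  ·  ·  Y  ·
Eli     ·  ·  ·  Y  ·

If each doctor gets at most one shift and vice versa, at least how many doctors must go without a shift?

3

For example, pair Alex→P4, Nico→P1.
The set {Alex, Nico, Uma, Blake, Eli} has only 2 neighbours ({P1, P4}), so by Hall's theorem at most 2 of the 5 doctors can be matched.
That matches 2 of the 5, leaving 3 unmatched; no matching can do better.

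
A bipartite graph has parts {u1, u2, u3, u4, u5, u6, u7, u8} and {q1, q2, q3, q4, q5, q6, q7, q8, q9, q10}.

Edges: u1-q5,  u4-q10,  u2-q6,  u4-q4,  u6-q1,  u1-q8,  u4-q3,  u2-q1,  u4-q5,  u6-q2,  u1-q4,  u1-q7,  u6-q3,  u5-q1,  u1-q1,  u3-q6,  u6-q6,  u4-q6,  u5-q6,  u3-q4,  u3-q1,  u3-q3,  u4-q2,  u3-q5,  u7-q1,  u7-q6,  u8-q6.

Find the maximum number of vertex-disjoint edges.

A valid assignment of size 6: u1→q7, u2→q1, u3→q3, u4→q4, u5→q6, u6→q2.
The set {u2, u5, u7, u8} has only 2 neighbours ({q1, q6}), so by Hall's theorem at most 6 of the 8 left vertices can be matched.

6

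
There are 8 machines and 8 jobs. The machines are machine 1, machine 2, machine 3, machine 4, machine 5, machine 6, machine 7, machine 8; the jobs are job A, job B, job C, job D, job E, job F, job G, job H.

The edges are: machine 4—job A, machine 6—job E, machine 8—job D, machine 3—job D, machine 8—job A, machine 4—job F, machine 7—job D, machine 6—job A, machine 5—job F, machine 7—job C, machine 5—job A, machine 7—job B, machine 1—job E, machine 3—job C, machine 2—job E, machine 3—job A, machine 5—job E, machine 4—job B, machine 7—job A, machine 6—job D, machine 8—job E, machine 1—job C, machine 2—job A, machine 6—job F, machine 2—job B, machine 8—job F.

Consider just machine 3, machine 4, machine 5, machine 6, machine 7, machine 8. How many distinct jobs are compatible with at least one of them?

The union of neighbours of {machine 3, machine 4, machine 5, machine 6, machine 7, machine 8} is {job A, job B, job C, job D, job E, job F}, which has 6 elements.
Since |N(S)| = 6 ≥ |S| = 6, Hall's condition holds for this subset.

6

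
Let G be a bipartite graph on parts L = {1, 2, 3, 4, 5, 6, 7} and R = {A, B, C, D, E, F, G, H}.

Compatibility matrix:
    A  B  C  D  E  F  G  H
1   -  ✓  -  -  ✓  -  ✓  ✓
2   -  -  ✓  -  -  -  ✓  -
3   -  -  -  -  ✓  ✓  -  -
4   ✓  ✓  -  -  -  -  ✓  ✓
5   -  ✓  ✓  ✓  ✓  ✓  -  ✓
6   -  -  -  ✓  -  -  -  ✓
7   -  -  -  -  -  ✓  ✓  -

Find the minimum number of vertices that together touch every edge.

{1, 2, 3, 4, 5, 6, 7} is a vertex cover of size 7: every edge has an endpoint in this set.
No smaller cover exists because 1–B, 2–C, 3–E, 4–G, 5–H, 6–D, 7–F is a matching of size 7, and a cover must include an endpoint of each of these disjoint edges (König's theorem).

7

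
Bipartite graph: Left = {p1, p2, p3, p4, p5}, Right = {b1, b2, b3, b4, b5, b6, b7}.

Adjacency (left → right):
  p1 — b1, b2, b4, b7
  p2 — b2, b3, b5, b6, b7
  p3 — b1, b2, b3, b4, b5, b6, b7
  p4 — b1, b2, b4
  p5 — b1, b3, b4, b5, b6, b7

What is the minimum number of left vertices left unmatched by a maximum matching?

A valid assignment of size 5: p1-b4, p2-b5, p3-b1, p4-b2, p5-b7.
This saturates every left vertex, so 5 is the maximum.
That matches 5 of the 5, leaving 0 unmatched; no matching can do better.

0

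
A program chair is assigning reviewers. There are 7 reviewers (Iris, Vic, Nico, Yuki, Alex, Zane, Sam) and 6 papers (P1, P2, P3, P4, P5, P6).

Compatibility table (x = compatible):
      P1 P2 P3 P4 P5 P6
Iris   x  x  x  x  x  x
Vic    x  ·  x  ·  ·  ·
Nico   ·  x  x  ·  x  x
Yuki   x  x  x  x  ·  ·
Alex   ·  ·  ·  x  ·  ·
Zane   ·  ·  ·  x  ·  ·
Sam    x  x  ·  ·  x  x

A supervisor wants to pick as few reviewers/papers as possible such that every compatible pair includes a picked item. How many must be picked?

The 6 edges Iris–P6, Vic–P3, Nico–P5, Yuki–P2, Alex–P4, Sam–P1 form a matching, so any vertex cover needs at least 6 vertices (one per matched edge).
Conversely {Iris, Vic, Nico, Yuki, Sam, P4} meets every edge and has exactly 6 vertices, so 6 is optimal.

6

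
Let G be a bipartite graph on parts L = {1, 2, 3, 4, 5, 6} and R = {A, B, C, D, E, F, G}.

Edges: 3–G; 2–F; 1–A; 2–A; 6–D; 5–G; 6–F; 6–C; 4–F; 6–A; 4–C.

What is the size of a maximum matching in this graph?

5

A valid assignment of size 5: 1→A, 2→F, 3→G, 4→C, 6→D.
The set {3, 5} has only 1 neighbour ({G}), so by Hall's theorem at most 5 of the 6 left vertices can be matched.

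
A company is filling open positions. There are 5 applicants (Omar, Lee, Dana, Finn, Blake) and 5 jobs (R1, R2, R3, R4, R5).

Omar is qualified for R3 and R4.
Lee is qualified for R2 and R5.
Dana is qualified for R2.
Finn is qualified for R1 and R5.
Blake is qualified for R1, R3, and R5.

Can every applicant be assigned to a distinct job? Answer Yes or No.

Yes

A valid assignment of size 5: Omar–R4, Lee–R5, Dana–R2, Finn–R1, Blake–R3.
Every applicant is matched, so this is a perfect matching.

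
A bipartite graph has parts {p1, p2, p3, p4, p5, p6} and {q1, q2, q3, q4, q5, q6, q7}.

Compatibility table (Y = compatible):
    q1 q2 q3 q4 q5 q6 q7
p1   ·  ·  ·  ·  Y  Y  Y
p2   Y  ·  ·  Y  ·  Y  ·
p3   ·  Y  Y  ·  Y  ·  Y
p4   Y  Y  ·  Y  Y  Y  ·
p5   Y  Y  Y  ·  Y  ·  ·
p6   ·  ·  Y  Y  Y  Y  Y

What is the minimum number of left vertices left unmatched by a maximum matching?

0

One maximum matching: p1-q5, p2-q1, p3-q7, p4-q4, p5-q2, p6-q6.
All 6 left vertices are matched, so no larger matching exists.
That matches 6 of the 6, leaving 0 unmatched; no matching can do better.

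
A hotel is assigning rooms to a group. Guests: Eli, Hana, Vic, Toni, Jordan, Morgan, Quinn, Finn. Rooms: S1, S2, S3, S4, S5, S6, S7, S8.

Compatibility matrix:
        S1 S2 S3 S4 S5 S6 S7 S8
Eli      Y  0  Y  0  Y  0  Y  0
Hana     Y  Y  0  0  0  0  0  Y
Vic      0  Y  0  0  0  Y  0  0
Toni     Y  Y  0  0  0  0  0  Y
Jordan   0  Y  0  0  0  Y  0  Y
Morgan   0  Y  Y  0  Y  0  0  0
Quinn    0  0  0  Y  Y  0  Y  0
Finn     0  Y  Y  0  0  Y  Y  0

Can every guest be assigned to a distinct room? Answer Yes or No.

One maximum matching: Eli-S7, Hana-S1, Vic-S6, Toni-S8, Jordan-S2, Morgan-S5, Quinn-S4, Finn-S3.
All 8 guests are covered.

Yes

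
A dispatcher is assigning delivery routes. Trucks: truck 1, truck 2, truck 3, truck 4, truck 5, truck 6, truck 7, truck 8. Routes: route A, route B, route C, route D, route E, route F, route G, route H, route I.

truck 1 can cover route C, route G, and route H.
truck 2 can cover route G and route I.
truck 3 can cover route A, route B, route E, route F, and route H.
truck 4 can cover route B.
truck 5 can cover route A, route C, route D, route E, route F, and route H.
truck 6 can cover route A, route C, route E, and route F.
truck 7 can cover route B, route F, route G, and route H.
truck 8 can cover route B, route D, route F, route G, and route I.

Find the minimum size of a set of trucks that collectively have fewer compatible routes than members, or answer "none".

A matching saturating every truck exists, for instance truck 1→route H, truck 2→route I, truck 3→route E, truck 4→route B, truck 5→route D, truck 6→route C, truck 7→route F, truck 8→route G.
By Hall's marriage theorem, this means |N(S)| ≥ |S| for every subset S, so no violating subset exists.

none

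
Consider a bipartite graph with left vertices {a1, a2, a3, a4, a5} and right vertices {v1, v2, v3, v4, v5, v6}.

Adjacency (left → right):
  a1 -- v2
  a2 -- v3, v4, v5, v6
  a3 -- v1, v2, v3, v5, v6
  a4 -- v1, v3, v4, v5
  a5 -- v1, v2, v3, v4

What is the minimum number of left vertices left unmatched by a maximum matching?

A valid assignment of size 5: a1-v2, a2-v6, a3-v3, a4-v4, a5-v1.
This saturates every left vertex, so 5 is the maximum.
That matches 5 of the 5, leaving 0 unmatched; no matching can do better.

0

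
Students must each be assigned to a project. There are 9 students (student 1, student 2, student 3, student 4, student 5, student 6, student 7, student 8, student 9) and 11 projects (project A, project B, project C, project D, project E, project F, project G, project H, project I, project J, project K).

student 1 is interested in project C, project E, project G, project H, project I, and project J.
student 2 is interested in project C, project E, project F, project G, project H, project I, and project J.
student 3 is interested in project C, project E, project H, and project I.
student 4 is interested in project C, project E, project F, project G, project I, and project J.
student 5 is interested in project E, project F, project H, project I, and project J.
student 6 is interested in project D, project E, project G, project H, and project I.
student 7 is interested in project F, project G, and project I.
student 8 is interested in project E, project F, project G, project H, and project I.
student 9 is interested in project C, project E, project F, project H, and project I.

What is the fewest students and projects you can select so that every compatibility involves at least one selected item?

8

{student 6, project C, project E, project F, project G, project H, project I, project J} is a vertex cover of size 8: every edge has an endpoint in this set.
No smaller cover exists because student 1–project H, student 2–project F, student 3–project E, student 4–project C, student 5–project J, student 6–project D, student 7–project I, student 8–project G is a matching of size 8, and a cover must include an endpoint of each of these disjoint edges (König's theorem).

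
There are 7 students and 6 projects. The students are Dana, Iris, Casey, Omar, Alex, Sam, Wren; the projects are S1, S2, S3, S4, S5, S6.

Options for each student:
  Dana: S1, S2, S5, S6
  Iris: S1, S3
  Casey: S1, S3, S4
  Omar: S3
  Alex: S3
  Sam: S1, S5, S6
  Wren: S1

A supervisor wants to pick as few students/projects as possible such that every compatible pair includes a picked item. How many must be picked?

5

The 5 edges Dana–S2, Iris–S1, Casey–S4, Omar–S3, Sam–S6 form a matching, so any vertex cover needs at least 5 vertices (one per matched edge).
Conversely {Dana, Casey, Sam, S1, S3} meets every edge and has exactly 5 vertices, so 5 is optimal.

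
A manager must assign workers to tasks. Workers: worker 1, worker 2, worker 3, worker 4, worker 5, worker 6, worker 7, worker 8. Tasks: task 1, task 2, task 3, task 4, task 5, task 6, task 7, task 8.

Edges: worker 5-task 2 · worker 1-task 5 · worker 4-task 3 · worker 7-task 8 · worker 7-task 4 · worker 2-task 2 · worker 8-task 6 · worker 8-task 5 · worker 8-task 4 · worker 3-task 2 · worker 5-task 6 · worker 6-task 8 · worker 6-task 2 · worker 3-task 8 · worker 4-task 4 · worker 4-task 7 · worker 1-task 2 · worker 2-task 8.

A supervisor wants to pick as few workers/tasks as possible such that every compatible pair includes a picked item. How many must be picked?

6

{worker 4, task 2, task 4, task 5, task 6, task 8} is a vertex cover of size 6: every edge has an endpoint in this set.
No smaller cover exists because worker 1–task 5, worker 2–task 8, worker 3–task 2, worker 4–task 7, worker 5–task 6, worker 7–task 4 is a matching of size 6, and a cover must include an endpoint of each of these disjoint edges (König's theorem).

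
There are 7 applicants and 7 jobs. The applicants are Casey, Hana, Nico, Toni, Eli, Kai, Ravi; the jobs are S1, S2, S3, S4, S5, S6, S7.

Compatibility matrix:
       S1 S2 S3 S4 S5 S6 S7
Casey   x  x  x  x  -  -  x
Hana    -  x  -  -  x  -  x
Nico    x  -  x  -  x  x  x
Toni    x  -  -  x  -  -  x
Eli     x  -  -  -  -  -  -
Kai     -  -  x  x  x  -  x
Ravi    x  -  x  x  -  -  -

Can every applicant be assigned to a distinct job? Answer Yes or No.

A valid assignment of size 7: Casey-S2, Hana-S5, Nico-S6, Toni-S7, Eli-S1, Kai-S3, Ravi-S4.
Every applicant is matched, so this is a perfect matching.

Yes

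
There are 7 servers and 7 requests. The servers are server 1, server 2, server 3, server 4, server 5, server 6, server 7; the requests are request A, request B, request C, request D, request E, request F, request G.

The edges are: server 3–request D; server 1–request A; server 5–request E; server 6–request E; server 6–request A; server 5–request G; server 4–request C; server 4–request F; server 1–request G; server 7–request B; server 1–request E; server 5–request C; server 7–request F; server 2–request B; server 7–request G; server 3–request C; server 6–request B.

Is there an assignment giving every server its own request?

Yes

One maximum matching: server 1→request E, server 2→request B, server 3→request D, server 4→request C, server 5→request G, server 6→request A, server 7→request F.
Every server is matched, so this is a perfect matching.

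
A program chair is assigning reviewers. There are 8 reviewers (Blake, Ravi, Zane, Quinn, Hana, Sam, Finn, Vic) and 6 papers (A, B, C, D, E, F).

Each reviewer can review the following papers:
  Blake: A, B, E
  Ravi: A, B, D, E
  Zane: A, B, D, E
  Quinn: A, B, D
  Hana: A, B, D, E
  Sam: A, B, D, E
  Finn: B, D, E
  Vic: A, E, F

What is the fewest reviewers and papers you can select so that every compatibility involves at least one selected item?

5

A maximum matching has 5 edges (e.g. Blake–A, Ravi–D, Zane–E, Quinn–B, Vic–F).
By König's theorem the minimum vertex cover has the same size. One such cover is {Vic, A, B, D, E}.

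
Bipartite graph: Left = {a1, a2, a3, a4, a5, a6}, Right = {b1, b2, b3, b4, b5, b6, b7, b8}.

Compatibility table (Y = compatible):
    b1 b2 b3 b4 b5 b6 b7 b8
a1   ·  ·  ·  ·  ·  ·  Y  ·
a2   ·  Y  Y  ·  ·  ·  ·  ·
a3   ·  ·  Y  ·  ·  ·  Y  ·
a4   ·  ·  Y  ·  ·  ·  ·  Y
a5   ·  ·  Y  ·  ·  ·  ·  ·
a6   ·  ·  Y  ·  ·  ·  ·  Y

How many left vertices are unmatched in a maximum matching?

2

A valid assignment of size 4: a1→b7, a2→b2, a3→b3, a4→b8.
The set {a1, a3, a4, a5, a6} has only 3 neighbours ({b3, b7, b8}), so by Hall's theorem at most 4 of the 6 left vertices can be matched.
That matches 4 of the 6, leaving 2 unmatched; no matching can do better.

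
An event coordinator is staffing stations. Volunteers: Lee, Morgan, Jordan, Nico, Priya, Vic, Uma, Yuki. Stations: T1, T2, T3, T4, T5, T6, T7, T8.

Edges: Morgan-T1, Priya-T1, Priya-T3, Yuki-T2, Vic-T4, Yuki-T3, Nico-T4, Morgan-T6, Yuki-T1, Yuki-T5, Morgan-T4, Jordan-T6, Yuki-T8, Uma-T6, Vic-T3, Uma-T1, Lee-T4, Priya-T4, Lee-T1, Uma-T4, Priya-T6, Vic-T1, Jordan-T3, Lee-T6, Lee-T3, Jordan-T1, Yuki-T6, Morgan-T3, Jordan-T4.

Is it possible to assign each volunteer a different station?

No

The set {Lee, Morgan, Jordan, Nico, Priya, Vic, Uma} has only 4 neighbours ({T1, T3, T4, T6}), so by Hall's theorem at most 5 of the 8 volunteers can be matched.
Hence no matching covers every volunteer.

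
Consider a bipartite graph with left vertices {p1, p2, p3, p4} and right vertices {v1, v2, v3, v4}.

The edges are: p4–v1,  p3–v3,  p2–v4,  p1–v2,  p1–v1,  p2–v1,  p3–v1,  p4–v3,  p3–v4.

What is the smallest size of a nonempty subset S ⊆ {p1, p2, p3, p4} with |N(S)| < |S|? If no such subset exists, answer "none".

none

A matching saturating every left vertex exists, for instance p1→v2, p2→v4, p3→v3, p4→v1.
By Hall's marriage theorem, this means |N(S)| ≥ |S| for every subset S, so no violating subset exists.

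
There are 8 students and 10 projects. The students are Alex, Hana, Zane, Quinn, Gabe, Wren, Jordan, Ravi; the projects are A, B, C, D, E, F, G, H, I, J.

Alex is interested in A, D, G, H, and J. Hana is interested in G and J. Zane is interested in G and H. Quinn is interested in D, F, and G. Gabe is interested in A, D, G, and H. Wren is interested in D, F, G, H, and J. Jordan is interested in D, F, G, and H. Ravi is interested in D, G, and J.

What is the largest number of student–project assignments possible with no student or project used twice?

6

One maximum matching: Alex-A, Hana-G, Zane-H, Quinn-F, Gabe-D, Wren-J.
The set {Alex, Hana, Zane, Quinn, Gabe, Wren, Jordan, Ravi} has only 6 neighbours ({A, D, F, G, H, J}), so by Hall's theorem at most 6 of the 8 students can be matched.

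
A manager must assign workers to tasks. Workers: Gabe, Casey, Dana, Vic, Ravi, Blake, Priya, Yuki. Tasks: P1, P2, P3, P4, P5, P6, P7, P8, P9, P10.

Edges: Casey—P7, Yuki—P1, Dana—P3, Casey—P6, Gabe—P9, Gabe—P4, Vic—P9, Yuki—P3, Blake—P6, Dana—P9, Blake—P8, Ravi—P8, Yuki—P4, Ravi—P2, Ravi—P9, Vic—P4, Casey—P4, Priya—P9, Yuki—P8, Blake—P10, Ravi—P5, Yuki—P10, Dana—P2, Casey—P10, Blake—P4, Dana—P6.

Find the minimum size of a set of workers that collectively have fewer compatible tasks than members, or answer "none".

3

Take S = {Gabe, Vic, Priya}. Its neighbourhood is {P4, P9}, so |N(S)| = 2 < |S| = 3.
Every subset of size less than 3 has at least as many neighbours as members, so 3 is the minimum.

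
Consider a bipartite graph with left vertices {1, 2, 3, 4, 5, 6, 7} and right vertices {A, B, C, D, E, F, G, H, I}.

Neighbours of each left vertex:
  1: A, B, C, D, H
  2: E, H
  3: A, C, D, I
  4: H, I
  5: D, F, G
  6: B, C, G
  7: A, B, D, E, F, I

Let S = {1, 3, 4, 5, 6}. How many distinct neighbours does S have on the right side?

8

The union of neighbours of {1, 3, 4, 5, 6} is {A, B, C, D, F, G, H, I}, which has 8 elements.
Since |N(S)| = 8 ≥ |S| = 5, Hall's condition holds for this subset.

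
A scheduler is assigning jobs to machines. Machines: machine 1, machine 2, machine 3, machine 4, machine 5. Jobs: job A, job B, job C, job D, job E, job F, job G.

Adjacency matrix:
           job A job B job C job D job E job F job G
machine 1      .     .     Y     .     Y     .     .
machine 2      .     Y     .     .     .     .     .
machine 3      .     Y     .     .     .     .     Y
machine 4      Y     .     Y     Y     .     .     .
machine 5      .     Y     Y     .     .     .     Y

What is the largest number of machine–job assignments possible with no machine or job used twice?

For example, pair machine 1-job E, machine 2-job B, machine 3-job G, machine 4-job A, machine 5-job C.
All 5 machines are matched, so no larger matching exists.

5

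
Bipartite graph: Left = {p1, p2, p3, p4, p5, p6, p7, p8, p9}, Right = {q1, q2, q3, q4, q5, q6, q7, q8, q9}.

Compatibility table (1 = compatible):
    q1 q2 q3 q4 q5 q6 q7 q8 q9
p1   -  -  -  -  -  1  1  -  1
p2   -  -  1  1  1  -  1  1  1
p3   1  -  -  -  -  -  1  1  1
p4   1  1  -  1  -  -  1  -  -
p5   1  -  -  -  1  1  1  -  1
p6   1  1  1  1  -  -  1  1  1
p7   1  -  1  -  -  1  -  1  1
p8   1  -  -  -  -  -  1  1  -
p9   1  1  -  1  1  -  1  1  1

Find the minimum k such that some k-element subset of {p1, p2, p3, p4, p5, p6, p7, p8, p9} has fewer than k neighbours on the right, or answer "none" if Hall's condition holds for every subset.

A matching saturating every left vertex exists, for instance p1→q6, p2→q4, p3→q8, p4→q2, p5→q5, p6→q7, p7→q3, p8→q1, p9→q9.
By Hall's marriage theorem, this means |N(S)| ≥ |S| for every subset S, so no violating subset exists.

none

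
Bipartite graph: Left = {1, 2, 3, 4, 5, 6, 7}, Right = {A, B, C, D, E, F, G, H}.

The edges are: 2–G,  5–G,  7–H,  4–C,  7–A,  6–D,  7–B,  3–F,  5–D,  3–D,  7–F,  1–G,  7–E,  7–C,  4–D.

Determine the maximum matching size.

5

For example, pair 1-G, 3-F, 4-C, 5-D, 7-A.
The set {1, 2, 5, 6} has only 2 neighbours ({D, G}), so by Hall's theorem at most 5 of the 7 left vertices can be matched.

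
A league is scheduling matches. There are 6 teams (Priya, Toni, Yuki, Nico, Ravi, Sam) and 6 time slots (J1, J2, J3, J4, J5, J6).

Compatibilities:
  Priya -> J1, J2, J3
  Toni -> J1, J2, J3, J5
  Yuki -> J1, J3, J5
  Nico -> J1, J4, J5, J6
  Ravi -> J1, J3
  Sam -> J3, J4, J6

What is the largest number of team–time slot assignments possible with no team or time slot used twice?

6

For example, pair Priya–J2, Toni–J1, Yuki–J5, Nico–J4, Ravi–J3, Sam–J6.
This saturates every team, so 6 is the maximum.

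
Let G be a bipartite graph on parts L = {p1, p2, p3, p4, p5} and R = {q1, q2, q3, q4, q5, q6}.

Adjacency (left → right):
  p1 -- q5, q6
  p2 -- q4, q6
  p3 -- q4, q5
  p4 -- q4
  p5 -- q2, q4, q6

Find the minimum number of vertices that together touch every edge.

The 4 edges p1–q6, p2–q4, p3–q5, p5–q2 form a matching, so any vertex cover needs at least 4 vertices (one per matched edge).
Conversely {p5, q4, q5, q6} meets every edge and has exactly 4 vertices, so 4 is optimal.

4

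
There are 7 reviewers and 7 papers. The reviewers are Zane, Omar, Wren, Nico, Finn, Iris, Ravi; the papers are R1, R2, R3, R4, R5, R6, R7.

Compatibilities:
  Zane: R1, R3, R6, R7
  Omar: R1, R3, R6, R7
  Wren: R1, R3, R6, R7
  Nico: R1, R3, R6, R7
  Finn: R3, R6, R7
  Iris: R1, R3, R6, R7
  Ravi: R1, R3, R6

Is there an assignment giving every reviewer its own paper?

The set {Zane, Omar, Wren, Nico, Finn, Iris, Ravi} has only 4 neighbours ({R1, R3, R6, R7}), so by Hall's theorem at most 4 of the 7 reviewers can be matched.
Hence no matching covers every reviewer.

No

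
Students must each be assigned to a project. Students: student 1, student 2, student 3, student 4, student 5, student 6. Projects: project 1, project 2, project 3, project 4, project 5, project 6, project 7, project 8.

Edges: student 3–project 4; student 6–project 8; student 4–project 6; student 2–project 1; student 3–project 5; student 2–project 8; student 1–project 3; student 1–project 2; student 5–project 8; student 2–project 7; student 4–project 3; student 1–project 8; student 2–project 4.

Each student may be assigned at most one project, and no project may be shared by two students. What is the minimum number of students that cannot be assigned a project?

1

One maximum matching: student 1-project 3, student 2-project 1, student 3-project 4, student 4-project 6, student 5-project 8.
The set {student 5, student 6} has only 1 neighbour ({project 8}), so by Hall's theorem at most 5 of the 6 students can be matched.
That matches 5 of the 6, leaving 1 unmatched; no matching can do better.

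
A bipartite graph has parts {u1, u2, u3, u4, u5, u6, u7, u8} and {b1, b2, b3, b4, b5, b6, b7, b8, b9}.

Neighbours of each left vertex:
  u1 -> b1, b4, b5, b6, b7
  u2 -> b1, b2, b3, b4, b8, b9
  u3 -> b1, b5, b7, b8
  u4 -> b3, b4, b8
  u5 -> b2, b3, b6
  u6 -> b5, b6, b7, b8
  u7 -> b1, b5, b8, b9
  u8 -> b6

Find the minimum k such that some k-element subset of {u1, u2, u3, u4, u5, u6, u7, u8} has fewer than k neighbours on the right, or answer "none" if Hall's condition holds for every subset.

A matching saturating every left vertex exists, for instance u1→b1, u2→b4, u3→b7, u4→b8, u5→b3, u6→b5, u7→b9, u8→b6.
By Hall's marriage theorem, this means |N(S)| ≥ |S| for every subset S, so no violating subset exists.

none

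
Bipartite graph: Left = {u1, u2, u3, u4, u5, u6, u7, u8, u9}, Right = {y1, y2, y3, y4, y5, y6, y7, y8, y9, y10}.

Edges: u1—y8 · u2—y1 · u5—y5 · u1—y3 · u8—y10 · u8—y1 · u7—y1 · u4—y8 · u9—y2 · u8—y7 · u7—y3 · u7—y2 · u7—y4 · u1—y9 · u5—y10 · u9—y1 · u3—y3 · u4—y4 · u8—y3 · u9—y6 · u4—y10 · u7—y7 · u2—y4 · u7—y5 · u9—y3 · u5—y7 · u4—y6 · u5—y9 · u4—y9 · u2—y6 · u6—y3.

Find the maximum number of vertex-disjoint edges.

8

One maximum matching: u1→y8, u2→y6, u3→y3, u4→y10, u5→y5, u7→y4, u8→y7, u9→y1.
The set {u3, u6} has only 1 neighbour ({y3}), so by Hall's theorem at most 8 of the 9 left vertices can be matched.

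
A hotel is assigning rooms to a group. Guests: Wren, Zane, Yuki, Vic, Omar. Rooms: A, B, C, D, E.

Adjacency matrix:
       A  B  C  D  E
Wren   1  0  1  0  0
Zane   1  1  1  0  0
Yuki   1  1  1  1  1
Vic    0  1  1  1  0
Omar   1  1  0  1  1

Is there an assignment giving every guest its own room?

For example, pair Wren→A, Zane→C, Yuki→E, Vic→D, Omar→B.
All 5 guests are covered.

Yes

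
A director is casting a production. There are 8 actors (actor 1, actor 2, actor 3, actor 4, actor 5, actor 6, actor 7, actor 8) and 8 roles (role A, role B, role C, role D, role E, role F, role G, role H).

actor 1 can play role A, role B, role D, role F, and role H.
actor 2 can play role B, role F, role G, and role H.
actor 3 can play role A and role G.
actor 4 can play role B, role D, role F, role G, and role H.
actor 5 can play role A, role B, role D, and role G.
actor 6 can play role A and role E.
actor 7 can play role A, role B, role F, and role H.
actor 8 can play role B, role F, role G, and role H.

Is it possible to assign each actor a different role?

No

The set {actor 1, actor 2, actor 3, actor 4, actor 5, actor 7, actor 8} has only 6 neighbours ({role A, role B, role D, role F, role G, role H}), so by Hall's theorem at most 7 of the 8 actors can be matched.
Hence no matching covers every actor.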